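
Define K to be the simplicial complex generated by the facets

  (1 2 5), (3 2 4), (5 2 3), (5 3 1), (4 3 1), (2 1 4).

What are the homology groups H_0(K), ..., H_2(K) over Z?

H_0 = Z,  H_1 = 0,  H_2 = Z.

Take the total order 1 < 2 < 3 < 4 < 5 on the vertex set. Then K (dimension 2) consists of the simplices:

  0-simplices (5): [1], [2], [3], [4], [5]
  1-simplices (9): [1,2], [1,3], [1,4], [1,5], [2,3], [2,4], [2,5], [3,4], [3,5]
  2-simplices (6): [1,2,4], [1,2,5], [1,3,4], [1,3,5], [2,3,4], [2,3,5]

so the chain groups are C_0 ≅ Z^5, C_1 ≅ Z^9, C_2 ≅ Z^6.

Boundary ∂_1: C_1 → C_0 maps an edge to its endpoints' difference, ∂[p,q] = q − p. For instance
  ∂[1,5] = [5] − [1].
The resulting 5×9 matrix has rank 4, and its Smith normal form has invariant factors (1,1,1,1).

∂_2: C_2 → C_1 acts by ∂[p,q,r] = [q,r] − [p,r] + [p,q]. For instance
  ∂[1,2,5] = [2,5] − [1,5] + [1,2],
  ∂[1,3,4] = [3,4] − [1,4] + [1,3].
The resulting 9×6 matrix has rank 5, and its Smith normal form has invariant factors (1,1,1,1,1).

From H_k ≅ ker(∂_k) / im(∂_{k+1}) we obtain:

  H_0: rank C_0 − rank ∂_1 = 5 − 4 = 1, and the invariant factors of ∂_1 are all 1, so H_0 = Z.
  H_1: rank ker ∂_1 − rank ∂_2 = (9 − 4) − 5 = 0, and the invariant factors of ∂_2 are all 1, so H_1 = 0.
  H_2: rank ker ∂_2 − rank ∂_3 = (6 − 5) − 0 = 1, and there is no ∂_3, so H_2 = Z.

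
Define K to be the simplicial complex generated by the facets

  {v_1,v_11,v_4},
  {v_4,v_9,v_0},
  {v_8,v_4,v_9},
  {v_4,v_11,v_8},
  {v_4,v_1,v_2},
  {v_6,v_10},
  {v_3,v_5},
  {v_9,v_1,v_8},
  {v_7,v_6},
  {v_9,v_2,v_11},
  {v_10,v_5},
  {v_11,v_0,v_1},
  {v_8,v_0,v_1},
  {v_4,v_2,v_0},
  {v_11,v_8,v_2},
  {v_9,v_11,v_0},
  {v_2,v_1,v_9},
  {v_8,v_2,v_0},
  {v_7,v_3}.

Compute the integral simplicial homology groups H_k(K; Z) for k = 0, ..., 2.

K has 12 vertices, 26 edges, 14 triangles.
rank ∂_0 = 0, rank ∂_1 = 10 ⇒ b_0 = 12 − 0 − 10 = 2; all invariant factors of ∂_1 are 1 so no torsion. So H_0 = Z^2.
rank ∂_1 = 10, rank ∂_2 = 13 ⇒ b_1 = 26 − 10 − 13 = 3; all invariant factors of ∂_2 are 1 so no torsion. So H_1 = Z^3.
rank ∂_2 = 13, rank ∂_3 = 0 ⇒ b_2 = 14 − 13 − 0 = 1. So H_2 = Z.

H_0 ≅ Z^2,  H_1 ≅ Z^3,  H_2 ≅ Z.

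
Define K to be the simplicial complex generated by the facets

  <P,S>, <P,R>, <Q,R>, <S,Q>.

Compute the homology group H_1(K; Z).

Order the vertices as P < Q < R < S. Listing each simplex with vertices in this order, K has dimension 1 with simplices:

  0-simplices (4): P, Q, R, S
  1-simplices (4): PR, PS, QR, QS

Hence C_0 ≅ Z^4, C_1 ≅ Z^4.

Boundary ∂_1: C_1 → C_0 maps an edge to its endpoints' difference, ∂[p,q] = q − p. For instance
  ∂QR = R − Q.
This gives a 4×4 integer matrix of rank 3; reducing to Smith normal form yields diagonal entries (1,1,1).

Reading off H_k = ker ∂_k / im ∂_{k+1}:

  H_1: rank ker ∂_1 − rank ∂_2 = (4 − 3) − 0 = 1, and there is no ∂_2, so H_1 ≅ Z.

H_1 = Z.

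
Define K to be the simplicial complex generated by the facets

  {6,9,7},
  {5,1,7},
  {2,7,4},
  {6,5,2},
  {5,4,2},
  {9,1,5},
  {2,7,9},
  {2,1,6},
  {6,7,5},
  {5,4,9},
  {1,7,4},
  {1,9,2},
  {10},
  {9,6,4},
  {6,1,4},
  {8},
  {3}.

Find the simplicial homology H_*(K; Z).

Order the vertices as 1 < 2 < 3 < 4 < 5 < 6 < 7 < 8 < 9 < 10. Listing each simplex with vertices in this order, K has dimension 2 with simplices:

  0-simplices (10): [1], [2], [3], [4], [5], [6], [7], [8], [9], [10]
  1-simplices (21): [1,2], [1,4], [1,5], [1,6], [1,7], [1,9], [2,4], [2,5], [2,6], [2,7], [2,9], [4,5], [4,6], [4,7], [4,9], [5,6], [5,7], [5,9], [6,7], [6,9], [7,9]
  2-simplices (14): [1,2,6], [1,2,9], [1,4,6], [1,4,7], [1,5,7], [1,5,9], [2,4,5], [2,4,7], [2,5,6], [2,7,9], [4,5,9], [4,6,9], [5,6,7], [6,7,9]

so the chain groups are C_0 ≅ Z^10, C_1 ≅ Z^21, C_2 ≅ Z^14.

Boundary ∂_1: C_1 → C_0 sends each edge [p,q] (with p < q) to q − p. For instance
  ∂[1,6] = [6] − [1].
The resulting 10×21 matrix has rank 6, and its Smith normal form has invariant factors (1,1,1,1,1,1).

The boundary map ∂_2: C_2 → C_1 sends each 2-simplex [p,q,r] to [q,r] − [p,r] + [p,q]. For instance
  ∂[1,4,6] = [4,6] − [1,6] + [1,4],
  ∂[4,5,9] = [5,9] − [4,9] + [4,5].
The resulting 21×14 matrix has rank 13, and its Smith normal form has invariant factors (1,1,1,1,1,1,1,1,1,1,1,1,1).

Reading off H_k = ker ∂_k / im ∂_{k+1}:

  H_0: rank C_0 − rank ∂_1 = 10 − 6 = 4, and the invariant factors of ∂_1 are all 1, so H_0 = Z^4.
  H_1: rank ker ∂_1 − rank ∂_2 = (21 − 6) − 13 = 2, and the invariant factors of ∂_2 are all 1, so H_1 = Z^2.
  H_2: rank ker ∂_2 − rank ∂_3 = (14 − 13) − 0 = 1, and there is no ∂_3, so H_2 = Z.

As a check, the Euler characteristic is 10 − 21 + 14 = 3, which agrees with 4 − 2 + 1 = 3.

H_0 ≅ Z^4,  H_1 ≅ Z^2,  H_2 ≅ Z.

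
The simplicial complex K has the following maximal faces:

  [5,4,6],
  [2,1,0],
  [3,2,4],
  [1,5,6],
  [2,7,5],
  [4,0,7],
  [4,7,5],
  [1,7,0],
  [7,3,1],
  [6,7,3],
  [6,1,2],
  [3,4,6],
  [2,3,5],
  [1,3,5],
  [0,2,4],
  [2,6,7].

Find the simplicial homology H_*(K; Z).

K has 8 vertices, 24 edges, 16 triangles.
rank ∂_0 = 0, rank ∂_1 = 7 ⇒ b_0 = 8 − 0 − 7 = 1; all invariant factors of ∂_1 are 1 so no torsion. So H_0 ≅ Z.
rank ∂_1 = 7, rank ∂_2 = 15 ⇒ b_1 = 24 − 7 − 15 = 2; all invariant factors of ∂_2 are 1 so no torsion. So H_1 ≅ Z^2.
rank ∂_2 = 15, rank ∂_3 = 0 ⇒ b_2 = 16 − 15 − 0 = 1. So H_2 ≅ Z.

H_0 ≅ Z,  H_1 ≅ Z^2,  H_2 ≅ Z.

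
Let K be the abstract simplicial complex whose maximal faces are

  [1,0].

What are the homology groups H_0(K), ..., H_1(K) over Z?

H_0 ≅ Z,  H_1 = 0.

We work with the vertex ordering 0 < 1. The simplices of K, each written with vertices in increasing order, are:

  0-simplices (2): [0], [1]
  1-simplices (1): [0,1]

so the chain groups are C_0 ≅ Z^2, C_1 ≅ Z^1.

∂_1: C_1 → C_0 sends each edge [p,q] (with p < q) to q − p. For instance
  ∂[0,1] = [1] − [0].
As a 2×1 matrix over Z this has rank 1, with invariant factors (1).

Reading off H_k = ker ∂_k / im ∂_{k+1}:

  H_0: rank C_0 − rank ∂_1 = 2 − 1 = 1, and the invariant factors of ∂_1 are all 1, so H_0 = Z.
  H_1: rank ker ∂_1 − rank ∂_2 = (1 − 1) − 0 = 0, and there is no ∂_2, so H_1 = 0.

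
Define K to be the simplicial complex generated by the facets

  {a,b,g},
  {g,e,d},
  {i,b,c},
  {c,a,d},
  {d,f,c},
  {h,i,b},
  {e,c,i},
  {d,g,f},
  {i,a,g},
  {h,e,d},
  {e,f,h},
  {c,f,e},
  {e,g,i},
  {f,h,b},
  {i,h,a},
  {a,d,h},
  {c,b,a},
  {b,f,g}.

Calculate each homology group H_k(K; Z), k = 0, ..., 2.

H_0 = Z,  H_1 = Z × Z/2,  H_2 = 0.

We work with the vertex ordering a < b < c < d < e < f < g < h < i. The simplices of K, each written with vertices in increasing order, are:

  0-simplices (9): a, b, c, d, e, f, g, h, i
  1-simplices (27): ab, ac, ad, ag, ah, ai, bc, bf, bg, bh, bi, cd, ce, cf, ci, de, df, dg, dh, ef, eg, eh, ei, fg, fh, gi, hi
  2-simplices (18): abc, abg, acd, adh, agi, ahi, bci, bfg, bfh, bhi, cdf, cef, cei, deg, deh, dfg, efh, egi

so the chain groups are C_0 ≅ Z^9, C_1 ≅ Z^27, C_2 ≅ Z^18.

∂_1: C_1 → C_0 maps an edge to its endpoints' difference, ∂[p,q] = q − p. For instance
  ∂ah = h − a.
The resulting 9×27 matrix has rank 8, and its Smith normal form has invariant factors (1,1,1,1,1,1,1,1).

Boundary ∂_2: C_2 → C_1 maps a triangle to the signed sum of its edges. For instance
  ∂acd = cd − ad + ac,
  ∂deh = eh − dh + de.
The resulting 27×18 matrix has rank 18, and its Smith normal form has invariant factors (1,1,1,1,1,1,1,1,1,1,1,1,1,1,1,1,1,2).

From H_k ≅ ker(∂_k) / im(∂_{k+1}) we obtain:

  H_0: rank C_0 − rank ∂_1 = 9 − 8 = 1, and the invariant factors of ∂_1 are all 1, so H_0 = Z.
  H_1: rank ker ∂_1 − rank ∂_2 = (27 − 8) − 18 = 1, and ∂_2 has invariant factor 2 > 1, so H_1 = Z × Z/2.
  H_2: rank ker ∂_2 − rank ∂_3 = (18 − 18) − 0 = 0, and there is no ∂_3, so H_2 = 0.

As a check, the Euler characteristic is 9 − 27 + 18 = 0, which agrees with 1 − 1 + 0 = 0.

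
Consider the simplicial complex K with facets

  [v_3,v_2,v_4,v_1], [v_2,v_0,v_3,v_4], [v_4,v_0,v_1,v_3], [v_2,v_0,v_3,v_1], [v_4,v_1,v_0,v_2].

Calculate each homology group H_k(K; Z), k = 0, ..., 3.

H_0 ≅ Z,  H_1 = 0,  H_2 = 0,  H_3 ≅ Z.

Take the total order v_0 < v_1 < v_2 < v_3 < v_4 on the vertex set. Then K (dimension 3) consists of the simplices:

  0-simplices (5): [v_0], [v_1], [v_2], [v_3], [v_4]
  1-simplices (10): [v_0,v_1], [v_0,v_2], [v_0,v_3], [v_0,v_4], [v_1,v_2], [v_1,v_3], [v_1,v_4], [v_2,v_3], [v_2,v_4], [v_3,v_4]
  2-simplices (10): [v_0,v_1,v_2], [v_0,v_1,v_3], [v_0,v_1,v_4], [v_0,v_2,v_3], [v_0,v_2,v_4], [v_0,v_3,v_4], [v_1,v_2,v_3], [v_1,v_2,v_4], [v_1,v_3,v_4], [v_2,v_3,v_4]
  3-simplices (5): [v_0,v_1,v_2,v_3], [v_0,v_1,v_2,v_4], [v_0,v_1,v_3,v_4], [v_0,v_2,v_3,v_4], [v_1,v_2,v_3,v_4]

so the chain groups are C_0 ≅ Z^5, C_1 ≅ Z^10, C_2 ≅ Z^10, C_3 ≅ Z^5.

∂_1: C_1 → C_0 sends each edge [p,q] (with p < q) to q − p.
As a 5×10 matrix over Z this has rank 4, with invariant factors (1,1,1,1).

∂_2: C_2 → C_1 acts by ∂[p,q,r] = [q,r] − [p,r] + [p,q]. For instance
  ∂[v_0,v_2,v_4] = [v_2,v_4] − [v_0,v_4] + [v_0,v_2],
  ∂[v_1,v_2,v_4] = [v_2,v_4] − [v_1,v_4] + [v_1,v_2].
The resulting 10×10 matrix has rank 6, and its Smith normal form has invariant factors (1,1,1,1,1,1).

Boundary ∂_3: C_3 → C_2 sends each 3-simplex σ to the alternating sum Σ_i (−1)^i (σ with its i-th vertex removed). For instance
  ∂[v_0,v_1,v_2,v_4] = [v_1,v_2,v_4] − [v_0,v_2,v_4] + [v_0,v_1,v_4] − [v_0,v_1,v_2],
  ∂[v_0,v_1,v_3,v_4] = [v_1,v_3,v_4] − [v_0,v_3,v_4] + [v_0,v_1,v_4] − [v_0,v_1,v_3].
The 10×5 boundary matrix has rank 4 and Smith normal form diag(1,1,1,1).

From H_k ≅ ker(∂_k) / im(∂_{k+1}) we obtain:

  H_0: rank C_0 − rank ∂_1 = 5 − 4 = 1, and the invariant factors of ∂_1 are all 1, so H_0 ≅ Z.
  H_1: rank ker ∂_1 − rank ∂_2 = (10 − 4) − 6 = 0, and the invariant factors of ∂_2 are all 1, so H_1 ≅ 0.
  H_2: rank ker ∂_2 − rank ∂_3 = (10 − 6) − 4 = 0, and the invariant factors of ∂_3 are all 1, so H_2 ≅ 0.
  H_3: rank ker ∂_3 − rank ∂_4 = (5 − 4) − 0 = 1, and there is no ∂_4, so H_3 ≅ Z.

As a check, the Euler characteristic is 5 − 10 + 10 − 5 = 0, which agrees with 1 − 0 + 0 − 1 = 0.
(K is a triangulation of the 3-sphere S^3.)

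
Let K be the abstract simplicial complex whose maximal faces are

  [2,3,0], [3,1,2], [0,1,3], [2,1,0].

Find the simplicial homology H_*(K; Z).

We work with the vertex ordering 0 < 1 < 2 < 3. The simplices of K, each written with vertices in increasing order, are:

  0-simplices (4): [0], [1], [2], [3]
  1-simplices (6): [0,1], [0,2], [0,3], [1,2], [1,3], [2,3]
  2-simplices (4): [0,1,2], [0,1,3], [0,2,3], [1,2,3]

Hence C_0 ≅ Z^4, C_1 ≅ Z^6, C_2 ≅ Z^4.

Boundary ∂_1: C_1 → C_0 sends each edge [p,q] (with p < q) to q − p. For instance
  ∂[0,2] = [2] − [0].
The 4×6 boundary matrix has rank 3 and Smith normal form diag(1,1,1).

∂_2: C_2 → C_1 maps a triangle to the signed sum of its edges. For instance
  ∂[0,2,3] = [2,3] − [0,3] + [0,2],
  ∂[1,2,3] = [2,3] − [1,3] + [1,2].
The 6×4 boundary matrix has rank 3 and Smith normal form diag(1,1,1).

Reading off H_k = ker ∂_k / im ∂_{k+1}:

  H_0: rank C_0 − rank ∂_1 = 4 − 3 = 1, and the invariant factors of ∂_1 are all 1, so H_0 = Z.
  H_1: rank ker ∂_1 − rank ∂_2 = (6 − 3) − 3 = 0, and the invariant factors of ∂_2 are all 1, so H_1 = 0.
  H_2: rank ker ∂_2 − rank ∂_3 = (4 − 3) − 0 = 1, and there is no ∂_3, so H_2 = Z.

As a check, the Euler characteristic is 4 − 6 + 4 = 2, which agrees with 1 − 0 + 1 = 2.
(K is a triangulation of the 2-sphere S^2.)

H_0 ≅ Z,  H_1 = 0,  H_2 ≅ Z.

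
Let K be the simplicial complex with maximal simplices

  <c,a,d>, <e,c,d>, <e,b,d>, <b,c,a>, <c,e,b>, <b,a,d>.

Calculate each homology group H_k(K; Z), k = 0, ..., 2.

Fix the vertex order a < b < c < d < e and write every simplex with vertices in increasing order. Then dim K = 2 and the simplices of K are:

  0-simplices (5): a, b, c, d, e
  1-simplices (9): ab, ac, ad, bc, bd, be, cd, ce, de
  2-simplices (6): abc, abd, acd, bce, bde, cde

giving chain groups C_0 ≅ Z^5, C_1 ≅ Z^9, C_2 ≅ Z^6.

The boundary map ∂_1: C_1 → C_0 is given by ∂[p,q] = [q] − [p].
The resulting 5×9 matrix has rank 4, and its Smith normal form has invariant factors (1,1,1,1).

The boundary map ∂_2: C_2 → C_1 acts by ∂[p,q,r] = [q,r] − [p,r] + [p,q]. For instance
  ∂abd = bd − ad + ab,
  ∂bde = de − be + bd.
The 9×6 boundary matrix has rank 5 and Smith normal form diag(1,1,1,1,1).

Reading off H_k = ker ∂_k / im ∂_{k+1}:

  H_0: rank C_0 − rank ∂_1 = 5 − 4 = 1, and the invariant factors of ∂_1 are all 1, so H_0 = Z.
  H_1: rank ker ∂_1 − rank ∂_2 = (9 − 4) − 5 = 0, and the invariant factors of ∂_2 are all 1, so H_1 = 0.
  H_2: rank ker ∂_2 − rank ∂_3 = (6 − 5) − 0 = 1, and there is no ∂_3, so H_2 = Z.

As a check, the Euler characteristic is 5 − 9 + 6 = 2, which agrees with 1 − 0 + 1 = 2.
(K is a triangulation of the 2-sphere S^2.)

H_0 = Z,  H_1 = 0,  H_2 = Z.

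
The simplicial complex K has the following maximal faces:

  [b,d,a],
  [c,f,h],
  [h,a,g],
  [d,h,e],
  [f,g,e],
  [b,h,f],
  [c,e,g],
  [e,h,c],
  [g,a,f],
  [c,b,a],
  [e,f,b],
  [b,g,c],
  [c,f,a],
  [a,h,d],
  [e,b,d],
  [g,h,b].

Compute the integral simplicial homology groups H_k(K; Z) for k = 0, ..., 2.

H_0 ≅ Z,  H_1 ≅ Z^2,  H_2 ≅ Z.

Fix the vertex order a < b < c < d < e < f < g < h and write every simplex with vertices in increasing order. Then dim K = 2 and the simplices of K are:

  0-simplices (8): a, b, c, d, e, f, g, h
  1-simplices (24): ab, ac, ad, af, ag, ah, bc, bd, be, bf, bg, bh, ce, cf, cg, ch, de, dh, ef, eg, eh, fg, fh, gh
  2-simplices (16): abc, abd, acf, adh, afg, agh, bcg, bde, bef, bfh, bgh, ceg, ceh, cfh, deh, efg

Hence C_0 ≅ Z^8, C_1 ≅ Z^24, C_2 ≅ Z^16.

Boundary ∂_1: C_1 → C_0 is given by ∂[p,q] = [q] − [p]. For instance
  ∂bc = c − b.
This gives a 8×24 integer matrix of rank 7; reducing to Smith normal form yields diagonal entries (1,1,1,1,1,1,1).

The boundary map ∂_2: C_2 → C_1 sends each 2-simplex [p,q,r] to [q,r] − [p,r] + [p,q]. For instance
  ∂abd = bd − ad + ab,
  ∂efg = fg − eg + ef.
This gives a 24×16 integer matrix of rank 15; reducing to Smith normal form yields diagonal entries (1,1,1,1,1,1,1,1,1,1,1,1,1,1,1).

From H_k ≅ ker(∂_k) / im(∂_{k+1}) we obtain:

  H_0: rank C_0 − rank ∂_1 = 8 − 7 = 1, and the invariant factors of ∂_1 are all 1, so H_0 = Z.
  H_1: rank ker ∂_1 − rank ∂_2 = (24 − 7) − 15 = 2, and the invariant factors of ∂_2 are all 1, so H_1 = Z^2.
  H_2: rank ker ∂_2 − rank ∂_3 = (16 − 15) − 0 = 1, and there is no ∂_3, so H_2 = Z.

(K is a triangulation of the torus T^2.)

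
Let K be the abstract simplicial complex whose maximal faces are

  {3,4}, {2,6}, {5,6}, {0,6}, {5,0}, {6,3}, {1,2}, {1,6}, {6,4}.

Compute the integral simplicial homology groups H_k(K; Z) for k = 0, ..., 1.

Order the vertices as 0 < 1 < 2 < 3 < 4 < 5 < 6. Listing each simplex with vertices in this order, K has dimension 1 with simplices:

  0-simplices (7): [0], [1], [2], [3], [4], [5], [6]
  1-simplices (9): [0,5], [0,6], [1,2], [1,6], [2,6], [3,4], [3,6], [4,6], [5,6]

so the chain groups are C_0 ≅ Z^7, C_1 ≅ Z^9.

Boundary ∂_1: C_1 → C_0 maps an edge to its endpoints' difference, ∂[p,q] = q − p. For instance
  ∂[3,6] = [6] − [3].
The 7×9 boundary matrix has rank 6 and Smith normal form diag(1,1,1,1,1,1).

Computing H_k = (kernel of ∂_k) / (image of ∂_{k+1}):

  H_0: rank C_0 − rank ∂_1 = 7 − 6 = 1, and the invariant factors of ∂_1 are all 1, so H_0 ≅ Z.
  H_1: rank ker ∂_1 − rank ∂_2 = (9 − 6) − 0 = 3, and there is no ∂_2, so H_1 ≅ Z^3.

H_0 = Z,  H_1 = Z^3.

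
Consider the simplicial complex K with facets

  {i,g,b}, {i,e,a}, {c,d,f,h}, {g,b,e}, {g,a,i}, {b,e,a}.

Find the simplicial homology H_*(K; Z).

H_0 = Z^2,  H_1 = Z,  H_2 = 0,  H_3 = 0.

We work with the vertex ordering a < b < c < d < e < f < g < h < i. The simplices of K, each written with vertices in increasing order, are:

  0-simplices (9): a, b, c, d, e, f, g, h, i
  1-simplices (16): ab, ae, ag, ai, be, bg, bi, cd, cf, ch, df, dh, eg, ei, fh, gi
  2-simplices (9): abe, aei, agi, beg, bgi, cdf, cdh, cfh, dfh
  3-simplices (1): cdfh

giving chain groups C_0 ≅ Z^9, C_1 ≅ Z^16, C_2 ≅ Z^9, C_3 ≅ Z^1.

∂_1: C_1 → C_0 sends each edge [p,q] (with p < q) to q − p. For instance
  ∂gi = i − g.
As a 9×16 matrix over Z this has rank 7, with invariant factors (1,1,1,1,1,1,1).

Boundary ∂_2: C_2 → C_1 acts by ∂[p,q,r] = [q,r] − [p,r] + [p,q]. For instance
  ∂cdf = df − cf + cd,
  ∂abe = be − ae + ab.
As a 16×9 matrix over Z this has rank 8, with invariant factors (1,1,1,1,1,1,1,1).

∂_3: C_3 → C_2 sends each 3-simplex σ to the alternating sum Σ_i (−1)^i (σ with its i-th vertex removed). For instance
  ∂cdfh = dfh − cfh + cdh − cdf.
This gives a 9×1 integer matrix of rank 1; reducing to Smith normal form yields diagonal entries (1).

Computing H_k = (kernel of ∂_k) / (image of ∂_{k+1}):

  H_0: rank C_0 − rank ∂_1 = 9 − 7 = 2, and the invariant factors of ∂_1 are all 1, so H_0 ≅ Z^2.
  H_1: rank ker ∂_1 − rank ∂_2 = (16 − 7) − 8 = 1, and the invariant factors of ∂_2 are all 1, so H_1 ≅ Z.
  H_2: rank ker ∂_2 − rank ∂_3 = (9 − 8) − 1 = 0, and the invariant factors of ∂_3 are all 1, so H_2 ≅ 0.
  H_3: rank ker ∂_3 − rank ∂_4 = (1 − 1) − 0 = 0, and there is no ∂_4, so H_3 ≅ 0.

As a check, the Euler characteristic is 9 − 16 + 9 − 1 = 1, which agrees with 2 − 1 + 0 − 0 = 1.
(K is a triangulation of the disjoint union of the 3-simplex and the Möbius band.)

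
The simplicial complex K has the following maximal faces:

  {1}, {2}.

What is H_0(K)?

K has 2 vertices.
rank ∂_0 = 0, rank ∂_1 = 0 ⇒ b_0 = 2 − 0 − 0 = 2. So H_0 ≅ Z^2.

H_0 = Z^2.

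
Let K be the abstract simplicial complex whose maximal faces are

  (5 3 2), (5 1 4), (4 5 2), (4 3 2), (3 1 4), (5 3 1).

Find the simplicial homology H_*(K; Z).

H_0 = Z,  H_1 = 0,  H_2 = Z.

Fix the vertex order 1 < 2 < 3 < 4 < 5 and write every simplex with vertices in increasing order. Then dim K = 2 and the simplices of K are:

  0-simplices (5): [1], [2], [3], [4], [5]
  1-simplices (9): [1,3], [1,4], [1,5], [2,3], [2,4], [2,5], [3,4], [3,5], [4,5]
  2-simplices (6): [1,3,4], [1,3,5], [1,4,5], [2,3,4], [2,3,5], [2,4,5]

giving chain groups C_0 ≅ Z^5, C_1 ≅ Z^9, C_2 ≅ Z^6.

Boundary ∂_1: C_1 → C_0 maps an edge to its endpoints' difference, ∂[p,q] = q − p.
This gives a 5×9 integer matrix of rank 4; reducing to Smith normal form yields diagonal entries (1,1,1,1).

Boundary ∂_2: C_2 → C_1 sends each 2-simplex [p,q,r] to [q,r] − [p,r] + [p,q]. For instance
  ∂[1,3,5] = [3,5] − [1,5] + [1,3],
  ∂[2,3,5] = [3,5] − [2,5] + [2,3].
As a 9×6 matrix over Z this has rank 5, with invariant factors (1,1,1,1,1).

Reading off H_k = ker ∂_k / im ∂_{k+1}:

  H_0: rank C_0 − rank ∂_1 = 5 − 4 = 1, and the invariant factors of ∂_1 are all 1, so H_0 ≅ Z.
  H_1: rank ker ∂_1 − rank ∂_2 = (9 − 4) − 5 = 0, and the invariant factors of ∂_2 are all 1, so H_1 ≅ 0.
  H_2: rank ker ∂_2 − rank ∂_3 = (6 − 5) − 0 = 1, and there is no ∂_3, so H_2 ≅ Z.

As a check, the Euler characteristic is 5 − 9 + 6 = 2, which agrees with 1 − 0 + 1 = 2.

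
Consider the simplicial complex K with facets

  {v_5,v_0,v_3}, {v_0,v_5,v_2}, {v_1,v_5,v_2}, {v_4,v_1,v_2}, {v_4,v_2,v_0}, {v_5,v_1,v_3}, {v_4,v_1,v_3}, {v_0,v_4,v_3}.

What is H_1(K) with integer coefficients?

K has 6 vertices, 12 edges, 8 triangles.
rank ∂_1 = 5, rank ∂_2 = 7 ⇒ b_1 = 12 − 5 − 7 = 0; all invariant factors of ∂_2 are 1 so no torsion. So H_1 ≅ 0.

H_1 ≅ 0.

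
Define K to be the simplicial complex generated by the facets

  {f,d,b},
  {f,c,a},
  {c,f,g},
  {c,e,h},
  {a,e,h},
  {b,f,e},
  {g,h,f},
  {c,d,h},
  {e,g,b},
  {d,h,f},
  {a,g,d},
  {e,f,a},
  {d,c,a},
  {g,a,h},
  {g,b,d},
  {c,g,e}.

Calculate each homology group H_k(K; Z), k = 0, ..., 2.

K has 8 vertices, 24 edges, 16 triangles.
rank ∂_0 = 0, rank ∂_1 = 7 ⇒ b_0 = 8 − 0 − 7 = 1; all invariant factors of ∂_1 are 1 so no torsion. So H_0 = Z.
rank ∂_1 = 7, rank ∂_2 = 15 ⇒ b_1 = 24 − 7 − 15 = 2; all invariant factors of ∂_2 are 1 so no torsion. So H_1 = Z^2.
rank ∂_2 = 15, rank ∂_3 = 0 ⇒ b_2 = 16 − 15 − 0 = 1. So H_2 = Z.

H_0 = Z,  H_1 = Z^2,  H_2 = Z.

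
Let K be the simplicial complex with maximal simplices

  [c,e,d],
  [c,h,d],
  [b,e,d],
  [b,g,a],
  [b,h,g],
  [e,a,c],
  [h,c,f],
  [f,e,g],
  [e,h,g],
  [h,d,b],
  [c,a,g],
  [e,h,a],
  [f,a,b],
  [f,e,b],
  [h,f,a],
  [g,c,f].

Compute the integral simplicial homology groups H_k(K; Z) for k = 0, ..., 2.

H_0 = Z,  H_1 = Z^2,  H_2 = Z.

We work with the vertex ordering a < b < c < d < e < f < g < h. The simplices of K, each written with vertices in increasing order, are:

  0-simplices (8): a, b, c, d, e, f, g, h
  1-simplices (24): ab, ac, ae, af, ag, ah, bd, be, bf, bg, bh, cd, ce, cf, cg, ch, de, dh, ef, eg, eh, fg, fh, gh
  2-simplices (16): abf, abg, ace, acg, aeh, afh, bde, bdh, bef, bgh, cde, cdh, cfg, cfh, efg, egh

giving chain groups C_0 ≅ Z^8, C_1 ≅ Z^24, C_2 ≅ Z^16.

Boundary ∂_1: C_1 → C_0 maps an edge to its endpoints' difference, ∂[p,q] = q − p.
The resulting 8×24 matrix has rank 7, and its Smith normal form has invariant factors (1,1,1,1,1,1,1).

∂_2: C_2 → C_1 sends each 2-simplex [p,q,r] to [q,r] − [p,r] + [p,q]. For instance
  ∂aeh = eh − ah + ae,
  ∂abg = bg − ag + ab.
The 24×16 boundary matrix has rank 15 and Smith normal form diag(1,1,1,1,1,1,1,1,1,1,1,1,1,1,1).

Reading off H_k = ker ∂_k / im ∂_{k+1}:

  H_0: rank C_0 − rank ∂_1 = 8 − 7 = 1, and the invariant factors of ∂_1 are all 1, so H_0 = Z.
  H_1: rank ker ∂_1 − rank ∂_2 = (24 − 7) − 15 = 2, and the invariant factors of ∂_2 are all 1, so H_1 = Z^2.
  H_2: rank ker ∂_2 − rank ∂_3 = (16 − 15) − 0 = 1, and there is no ∂_3, so H_2 = Z.

As a check, the Euler characteristic is 8 − 24 + 16 = 0, which agrees with 1 − 2 + 1 = 0.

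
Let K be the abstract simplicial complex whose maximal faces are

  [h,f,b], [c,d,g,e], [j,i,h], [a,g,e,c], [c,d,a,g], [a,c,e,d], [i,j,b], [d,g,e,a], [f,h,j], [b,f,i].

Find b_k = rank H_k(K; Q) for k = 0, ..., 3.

b_0 = 2, b_1 = 1, b_2 = 0, b_3 = 1.

We work with the vertex ordering a < b < c < d < e < f < g < h < i < j. The simplices of K, each written with vertices in increasing order, are:

  0-simplices (10): a, b, c, d, e, f, g, h, i, j
  1-simplices (20): ac, ad, ae, ag, bf, bh, bi, bj, cd, ce, cg, de, dg, eg, fh, fi, fj, hi, hj, ij
  2-simplices (15): acd, ace, acg, ade, adg, aeg, bfh, bfi, bij, cde, cdg, ceg, deg, fhj, hij
  3-simplices (5): acde, acdg, aceg, adeg, cdeg

giving chain groups C_0 ≅ Z^10, C_1 ≅ Z^20, C_2 ≅ Z^15, C_3 ≅ Z^5.

The boundary map ∂_1: C_1 → C_0 sends each edge [p,q] (with p < q) to q − p.
The 10×20 boundary matrix has rank 8 and Smith normal form diag(1,1,1,1,1,1,1,1).

∂_2: C_2 → C_1 maps a triangle to the signed sum of its edges. For instance
  ∂cde = de − ce + cd,
  ∂adg = dg − ag + ad.
The resulting 20×15 matrix has rank 11, and its Smith normal form has invariant factors (1,1,1,1,1,1,1,1,1,1,1).

The boundary map ∂_3: C_3 → C_2 sends each 3-simplex σ to the alternating sum Σ_i (−1)^i (σ with its i-th vertex removed). For instance
  ∂aceg = ceg − aeg + acg − ace,
  ∂acdg = cdg − adg + acg − acd.
The 15×5 boundary matrix has rank 4 and Smith normal form diag(1,1,1,1).

From H_k ≅ ker(∂_k) / im(∂_{k+1}) we obtain:

  H_0: rank C_0 − rank ∂_1 = 10 − 8 = 2, and the invariant factors of ∂_1 are all 1, so H_0 ≅ Z^2.
  H_1: rank ker ∂_1 − rank ∂_2 = (20 − 8) − 11 = 1, and the invariant factors of ∂_2 are all 1, so H_1 ≅ Z.
  H_2: rank ker ∂_2 − rank ∂_3 = (15 − 11) − 4 = 0, and the invariant factors of ∂_3 are all 1, so H_2 ≅ 0.
  H_3: rank ker ∂_3 − rank ∂_4 = (5 − 4) − 0 = 1, and there is no ∂_4, so H_3 ≅ Z.

As a check, the Euler characteristic is 10 − 20 + 15 − 5 = 0, which agrees with 2 − 1 + 0 − 1 = 0.

Hence the Betti numbers are b_0 = 2, b_1 = 1, b_2 = 0, b_3 = 1.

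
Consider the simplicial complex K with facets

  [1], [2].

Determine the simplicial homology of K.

H_0 ≅ Z^2.

Fix the vertex order 1 < 2 and write every simplex with vertices in increasing order. Then dim K = 0 and the simplices of K are:

  0-simplices (2): [1], [2]

giving chain groups C_0 ≅ Z^2.

From H_k ≅ ker(∂_k) / im(∂_{k+1}) we obtain:

  H_0: rank C_0 − rank ∂_1 = 2 − 0 = 2, and there is no ∂_1, so H_0 = Z^2.

(K is a triangulation of a set of 2 points.)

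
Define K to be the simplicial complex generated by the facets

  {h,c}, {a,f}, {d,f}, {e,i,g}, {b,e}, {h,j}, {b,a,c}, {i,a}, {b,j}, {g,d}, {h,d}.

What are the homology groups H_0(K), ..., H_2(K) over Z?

H_0 = Z,  H_1 = Z^4,  H_2 = 0.

Fix the vertex order a < b < c < d < e < f < g < h < i < j and write every simplex with vertices in increasing order. Then dim K = 2 and the simplices of K are:

  0-simplices (10): a, b, c, d, e, f, g, h, i, j
  1-simplices (15): ab, ac, af, ai, bc, be, bj, ch, df, dg, dh, eg, ei, gi, hj
  2-simplices (2): abc, egi

giving chain groups C_0 ≅ Z^10, C_1 ≅ Z^15, C_2 ≅ Z^2.

∂_1: C_1 → C_0 is given by ∂[p,q] = [q] − [p]. For instance
  ∂df = f − d.
The resulting 10×15 matrix has rank 9, and its Smith normal form has invariant factors (1,1,1,1,1,1,1,1,1).

The boundary map ∂_2: C_2 → C_1 sends each 2-simplex [p,q,r] to [q,r] − [p,r] + [p,q]. For instance
  ∂abc = bc − ac + ab,
  ∂egi = gi − ei + eg.
The resulting 15×2 matrix has rank 2, and its Smith normal form has invariant factors (1,1).

Reading off H_k = ker ∂_k / im ∂_{k+1}:

  H_0: rank C_0 − rank ∂_1 = 10 − 9 = 1, and the invariant factors of ∂_1 are all 1, so H_0 ≅ Z.
  H_1: rank ker ∂_1 − rank ∂_2 = (15 − 9) − 2 = 4, and the invariant factors of ∂_2 are all 1, so H_1 ≅ Z^4.
  H_2: rank ker ∂_2 − rank ∂_3 = (2 − 2) − 0 = 0, and there is no ∂_3, so H_2 ≅ 0.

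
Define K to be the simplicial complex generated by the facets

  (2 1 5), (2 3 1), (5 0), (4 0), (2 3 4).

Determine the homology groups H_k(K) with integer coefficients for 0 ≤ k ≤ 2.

H_0 ≅ Z,  H_1 ≅ Z,  H_2 = 0.

We work with the vertex ordering 0 < 1 < 2 < 3 < 4 < 5. The simplices of K, each written with vertices in increasing order, are:

  0-simplices (6): [0], [1], [2], [3], [4], [5]
  1-simplices (9): [0,4], [0,5], [1,2], [1,3], [1,5], [2,3], [2,4], [2,5], [3,4]
  2-simplices (3): [1,2,3], [1,2,5], [2,3,4]

so the chain groups are C_0 ≅ Z^6, C_1 ≅ Z^9, C_2 ≅ Z^3.

Boundary ∂_1: C_1 → C_0 is given by ∂[p,q] = [q] − [p]. For instance
  ∂[1,3] = [3] − [1].
This gives a 6×9 integer matrix of rank 5; reducing to Smith normal form yields diagonal entries (1,1,1,1,1).

Boundary ∂_2: C_2 → C_1 maps a triangle to the signed sum of its edges. For instance
  ∂[2,3,4] = [3,4] − [2,4] + [2,3],
  ∂[1,2,5] = [2,5] − [1,5] + [1,2].
As a 9×3 matrix over Z this has rank 3, with invariant factors (1,1,1).

Computing H_k = (kernel of ∂_k) / (image of ∂_{k+1}):

  H_0: rank C_0 − rank ∂_1 = 6 − 5 = 1, and the invariant factors of ∂_1 are all 1, so H_0 ≅ Z.
  H_1: rank ker ∂_1 − rank ∂_2 = (9 − 5) − 3 = 1, and the invariant factors of ∂_2 are all 1, so H_1 ≅ Z.
  H_2: rank ker ∂_2 − rank ∂_3 = (3 − 3) − 0 = 0, and there is no ∂_3, so H_2 ≅ 0.

As a check, the Euler characteristic is 6 − 9 + 3 = 0, which agrees with 1 − 1 + 0 = 0.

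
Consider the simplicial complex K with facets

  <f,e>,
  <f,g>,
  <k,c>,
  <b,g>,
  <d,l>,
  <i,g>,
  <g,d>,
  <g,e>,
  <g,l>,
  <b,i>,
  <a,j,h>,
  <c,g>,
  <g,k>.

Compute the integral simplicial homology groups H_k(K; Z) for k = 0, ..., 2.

Order the vertices as a < b < c < d < e < f < g < h < i < j < k < l. Listing each simplex with vertices in this order, K has dimension 2 with simplices:

  0-simplices (12): a, b, c, d, e, f, g, h, i, j, k, l
  1-simplices (15): ah, aj, bg, bi, cg, ck, dg, dl, ef, eg, fg, gi, gk, gl, hj
  2-simplices (1): ahj

so the chain groups are C_0 ≅ Z^12, C_1 ≅ Z^15, C_2 ≅ Z^1.

The boundary map ∂_1: C_1 → C_0 is given by ∂[p,q] = [q] − [p].
The resulting 12×15 matrix has rank 10, and its Smith normal form has invariant factors (1,1,1,1,1,1,1,1,1,1).

Boundary ∂_2: C_2 → C_1 acts by ∂[p,q,r] = [q,r] − [p,r] + [p,q]. For instance
  ∂ahj = hj − aj + ah.
The resulting 15×1 matrix has rank 1, and its Smith normal form has invariant factors (1).

From H_k ≅ ker(∂_k) / im(∂_{k+1}) we obtain:

  H_0: rank C_0 − rank ∂_1 = 12 − 10 = 2, and the invariant factors of ∂_1 are all 1, so H_0 = Z^2.
  H_1: rank ker ∂_1 − rank ∂_2 = (15 − 10) − 1 = 4, and the invariant factors of ∂_2 are all 1, so H_1 = Z^4.
  H_2: rank ker ∂_2 − rank ∂_3 = (1 − 1) − 0 = 0, and there is no ∂_3, so H_2 = 0.

H_0 = Z^2,  H_1 = Z^4,  H_2 = 0.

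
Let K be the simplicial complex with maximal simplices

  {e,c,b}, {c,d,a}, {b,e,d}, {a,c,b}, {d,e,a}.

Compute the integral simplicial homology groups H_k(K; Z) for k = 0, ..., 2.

Fix the vertex order a < b < c < d < e and write every simplex with vertices in increasing order. Then dim K = 2 and the simplices of K are:

  0-simplices (5): a, b, c, d, e
  1-simplices (10): ab, ac, ad, ae, bc, bd, be, cd, ce, de
  2-simplices (5): abc, acd, ade, bce, bde

so the chain groups are C_0 ≅ Z^5, C_1 ≅ Z^10, C_2 ≅ Z^5.

The boundary map ∂_1: C_1 → C_0 is given by ∂[p,q] = [q] − [p].
The resulting 5×10 matrix has rank 4, and its Smith normal form has invariant factors (1,1,1,1).

Boundary ∂_2: C_2 → C_1 sends each 2-simplex [p,q,r] to [q,r] − [p,r] + [p,q]. For instance
  ∂bde = de − be + bd,
  ∂acd = cd − ad + ac.
This gives a 10×5 integer matrix of rank 5; reducing to Smith normal form yields diagonal entries (1,1,1,1,1).

Now H_k = ker ∂_k / im ∂_{k+1}, so:

  H_0: rank C_0 − rank ∂_1 = 5 − 4 = 1, and the invariant factors of ∂_1 are all 1, so H_0 ≅ Z.
  H_1: rank ker ∂_1 − rank ∂_2 = (10 − 4) − 5 = 1, and the invariant factors of ∂_2 are all 1, so H_1 ≅ Z.
  H_2: rank ker ∂_2 − rank ∂_3 = (5 − 5) − 0 = 0, and there is no ∂_3, so H_2 ≅ 0.

H_0 = Z,  H_1 = Z,  H_2 = 0.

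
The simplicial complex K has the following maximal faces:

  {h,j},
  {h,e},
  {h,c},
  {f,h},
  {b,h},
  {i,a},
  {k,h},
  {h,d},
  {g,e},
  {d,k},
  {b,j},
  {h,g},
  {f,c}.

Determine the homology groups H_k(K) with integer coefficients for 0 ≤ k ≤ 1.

H_0 ≅ Z^2,  H_1 ≅ Z^4.

Fix the vertex order a < b < c < d < e < f < g < h < i < j < k and write every simplex with vertices in increasing order. Then dim K = 1 and the simplices of K are:

  0-simplices (11): a, b, c, d, e, f, g, h, i, j, k
  1-simplices (13): ai, bh, bj, cf, ch, dh, dk, eg, eh, fh, gh, hj, hk

giving chain groups C_0 ≅ Z^11, C_1 ≅ Z^13.

The boundary map ∂_1: C_1 → C_0 is given by ∂[p,q] = [q] − [p]. For instance
  ∂dk = k − d.
As a 11×13 matrix over Z this has rank 9, with invariant factors (1,1,1,1,1,1,1,1,1).

From H_k ≅ ker(∂_k) / im(∂_{k+1}) we obtain:

  H_0: rank C_0 − rank ∂_1 = 11 − 9 = 2, and the invariant factors of ∂_1 are all 1, so H_0 = Z^2.
  H_1: rank ker ∂_1 − rank ∂_2 = (13 − 9) − 0 = 4, and there is no ∂_2, so H_1 = Z^4.

As a check, the Euler characteristic is 11 − 13 = -2, which agrees with 2 − 4 = -2.
(K is a triangulation of the disjoint union of the 1-simplex and a wedge of 4 circles.)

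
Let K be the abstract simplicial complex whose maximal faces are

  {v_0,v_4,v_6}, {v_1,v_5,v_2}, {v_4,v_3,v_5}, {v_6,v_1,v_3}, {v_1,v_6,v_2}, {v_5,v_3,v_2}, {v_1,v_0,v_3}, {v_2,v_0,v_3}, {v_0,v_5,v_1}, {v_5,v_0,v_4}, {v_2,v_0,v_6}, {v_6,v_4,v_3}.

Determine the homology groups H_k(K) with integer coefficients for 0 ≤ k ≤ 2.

H_0 = Z,  H_1 = Z/2,  H_2 = 0.

Take the total order v_0 < v_1 < v_2 < v_3 < v_4 < v_5 < v_6 on the vertex set. Then K (dimension 2) consists of the simplices:

  0-simplices (7): [v_0], [v_1], [v_2], [v_3], [v_4], [v_5], [v_6]
  1-simplices (18): (18 of them)
  2-simplices (12): (12 of them)

giving chain groups C_0 ≅ Z^7, C_1 ≅ Z^18, C_2 ≅ Z^12.

∂_1: C_1 → C_0 is given by ∂[p,q] = [q] − [p].
The resulting 7×18 matrix has rank 6, and its Smith normal form has invariant factors (1,1,1,1,1,1).

The boundary map ∂_2: C_2 → C_1 maps a triangle to the signed sum of its edges. For instance
  ∂[v_0,v_1,v_3] = [v_1,v_3] − [v_0,v_3] + [v_0,v_1],
  ∂[v_0,v_2,v_3] = [v_2,v_3] − [v_0,v_3] + [v_0,v_2].
As a 18×12 matrix over Z this has rank 12, with invariant factors (1,1,1,1,1,1,1,1,1,1,1,2).

Now H_k = ker ∂_k / im ∂_{k+1}, so:

  H_0: rank C_0 − rank ∂_1 = 7 − 6 = 1, and the invariant factors of ∂_1 are all 1, so H_0 = Z.
  H_1: rank ker ∂_1 − rank ∂_2 = (18 − 6) − 12 = 0, and ∂_2 has invariant factor 2 > 1, so H_1 = Z/2.
  H_2: rank ker ∂_2 − rank ∂_3 = (12 − 12) − 0 = 0, and there is no ∂_3, so H_2 = 0.

As a check, the Euler characteristic is 7 − 18 + 12 = 1, which agrees with 1 − 0 + 0 = 1.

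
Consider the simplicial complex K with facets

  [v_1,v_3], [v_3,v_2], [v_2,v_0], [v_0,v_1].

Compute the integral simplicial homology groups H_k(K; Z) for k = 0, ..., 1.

We work with the vertex ordering v_0 < v_1 < v_2 < v_3. The simplices of K, each written with vertices in increasing order, are:

  0-simplices (4): [v_0], [v_1], [v_2], [v_3]
  1-simplices (4): [v_0,v_1], [v_0,v_2], [v_1,v_3], [v_2,v_3]

so the chain groups are C_0 ≅ Z^4, C_1 ≅ Z^4.

∂_1: C_1 → C_0 sends each edge [p,q] (with p < q) to q − p.
The 4×4 boundary matrix has rank 3 and Smith normal form diag(1,1,1).

From H_k ≅ ker(∂_k) / im(∂_{k+1}) we obtain:

  H_0: rank C_0 − rank ∂_1 = 4 − 3 = 1, and the invariant factors of ∂_1 are all 1, so H_0 ≅ Z.
  H_1: rank ker ∂_1 − rank ∂_2 = (4 − 3) − 0 = 1, and there is no ∂_2, so H_1 ≅ Z.

As a check, the Euler characteristic is 4 − 4 = 0, which agrees with 1 − 1 = 0.

H_0 = Z,  H_1 = Z.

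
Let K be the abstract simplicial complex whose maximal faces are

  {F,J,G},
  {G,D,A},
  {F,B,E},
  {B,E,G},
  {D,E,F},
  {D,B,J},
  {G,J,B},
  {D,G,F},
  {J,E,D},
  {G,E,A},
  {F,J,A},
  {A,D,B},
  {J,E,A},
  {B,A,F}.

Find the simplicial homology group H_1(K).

We work with the vertex ordering A < B < D < E < F < G < J. The simplices of K, each written with vertices in increasing order, are:

  0-simplices (7): A, B, D, E, F, G, J
  1-simplices (21): AB, AD, AE, AF, AG, AJ, BD, BE, BF, BG, BJ, DE, DF, DG, DJ, EF, EG, EJ, FG, FJ, GJ
  2-simplices (14): ABD, ABF, ADG, AEG, AEJ, AFJ, BDJ, BEF, BEG, BGJ, DEF, DEJ, DFG, FGJ

giving chain groups C_0 ≅ Z^7, C_1 ≅ Z^21, C_2 ≅ Z^14.

Boundary ∂_1: C_1 → C_0 maps an edge to its endpoints' difference, ∂[p,q] = q − p. For instance
  ∂AF = F − A.
The 7×21 boundary matrix has rank 6 and Smith normal form diag(1,1,1,1,1,1).

Boundary ∂_2: C_2 → C_1 sends each 2-simplex [p,q,r] to [q,r] − [p,r] + [p,q]. For instance
  ∂ABF = BF − AF + AB,
  ∂BEG = EG − BG + BE.
As a 21×14 matrix over Z this has rank 13, with invariant factors (1,1,1,1,1,1,1,1,1,1,1,1,1).

Reading off H_k = ker ∂_k / im ∂_{k+1}:

  H_1: rank ker ∂_1 − rank ∂_2 = (21 − 6) − 13 = 2, and the invariant factors of ∂_2 are all 1, so H_1 ≅ Z^2.

H_1 = Z^2.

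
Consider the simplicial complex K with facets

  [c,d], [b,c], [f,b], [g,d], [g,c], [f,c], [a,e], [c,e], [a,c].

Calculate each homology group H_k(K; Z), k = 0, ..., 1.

Fix the vertex order a < b < c < d < e < f < g and write every simplex with vertices in increasing order. Then dim K = 1 and the simplices of K are:

  0-simplices (7): a, b, c, d, e, f, g
  1-simplices (9): ac, ae, bc, bf, cd, ce, cf, cg, dg

giving chain groups C_0 ≅ Z^7, C_1 ≅ Z^9.

∂_1: C_1 → C_0 sends each edge [p,q] (with p < q) to q − p.
This gives a 7×9 integer matrix of rank 6; reducing to Smith normal form yields diagonal entries (1,1,1,1,1,1).

Now H_k = ker ∂_k / im ∂_{k+1}, so:

  H_0: rank C_0 − rank ∂_1 = 7 − 6 = 1, and the invariant factors of ∂_1 are all 1, so H_0 = Z.
  H_1: rank ker ∂_1 − rank ∂_2 = (9 − 6) − 0 = 3, and there is no ∂_2, so H_1 = Z^3.

As a check, the Euler characteristic is 7 − 9 = -2, which agrees with 1 − 3 = -2.

H_0 = Z,  H_1 = Z^3.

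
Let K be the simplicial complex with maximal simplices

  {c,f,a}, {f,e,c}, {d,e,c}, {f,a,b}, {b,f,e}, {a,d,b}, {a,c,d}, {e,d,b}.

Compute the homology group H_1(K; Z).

We work with the vertex ordering a < b < c < d < e < f. The simplices of K, each written with vertices in increasing order, are:

  0-simplices (6): a, b, c, d, e, f
  1-simplices (12): ab, ac, ad, af, bd, be, bf, cd, ce, cf, de, ef
  2-simplices (8): abd, abf, acd, acf, bde, bef, cde, cef

Hence C_0 ≅ Z^6, C_1 ≅ Z^12, C_2 ≅ Z^8.

Boundary ∂_1: C_1 → C_0 is given by ∂[p,q] = [q] − [p].
The 6×12 boundary matrix has rank 5 and Smith normal form diag(1,1,1,1,1).

∂_2: C_2 → C_1 maps a triangle to the signed sum of its edges. For instance
  ∂bef = ef − bf + be,
  ∂cef = ef − cf + ce.
This gives a 12×8 integer matrix of rank 7; reducing to Smith normal form yields diagonal entries (1,1,1,1,1,1,1).

From H_k ≅ ker(∂_k) / im(∂_{k+1}) we obtain:

  H_1: rank ker ∂_1 − rank ∂_2 = (12 − 5) − 7 = 0, and the invariant factors of ∂_2 are all 1, so H_1 ≅ 0.

H_1 = 0.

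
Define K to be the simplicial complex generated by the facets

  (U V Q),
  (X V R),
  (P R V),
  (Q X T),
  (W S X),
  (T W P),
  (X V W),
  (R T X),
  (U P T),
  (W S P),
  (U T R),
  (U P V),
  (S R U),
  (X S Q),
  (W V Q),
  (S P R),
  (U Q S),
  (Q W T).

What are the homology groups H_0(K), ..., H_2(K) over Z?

We work with the vertex ordering P < Q < R < S < T < U < V < W < X. The simplices of K, each written with vertices in increasing order, are:

  0-simplices (9): P, Q, R, S, T, U, V, W, X
  1-simplices (27): PR, PS, PT, PU, PV, PW, QS, QT, QU, QV, QW, QX, RS, RT, RU, RV, RX, SU, SW, SX, TU, TW, TX, UV, VW, VX, WX
  2-simplices (18): PRS, PRV, PSW, PTU, PTW, PUV, QSU, QSX, QTW, QTX, QUV, QVW, RSU, RTU, RTX, RVX, SWX, VWX

so the chain groups are C_0 ≅ Z^9, C_1 ≅ Z^27, C_2 ≅ Z^18.

Boundary ∂_1: C_1 → C_0 maps an edge to its endpoints' difference, ∂[p,q] = q − p.
The 9×27 boundary matrix has rank 8 and Smith normal form diag(1,1,1,1,1,1,1,1).

Boundary ∂_2: C_2 → C_1 sends each 2-simplex [p,q,r] to [q,r] − [p,r] + [p,q]. For instance
  ∂PTU = TU − PU + PT,
  ∂PRV = RV − PV + PR.
This gives a 27×18 integer matrix of rank 18; reducing to Smith normal form yields diagonal entries (1,1,1,1,1,1,1,1,1,1,1,1,1,1,1,1,1,2).

From H_k ≅ ker(∂_k) / im(∂_{k+1}) we obtain:

  H_0: rank C_0 − rank ∂_1 = 9 − 8 = 1, and the invariant factors of ∂_1 are all 1, so H_0 = Z.
  H_1: rank ker ∂_1 − rank ∂_2 = (27 − 8) − 18 = 1, and ∂_2 has invariant factor 2 > 1, so H_1 = Z ⊕ Z_2.
  H_2: rank ker ∂_2 − rank ∂_3 = (18 − 18) − 0 = 0, and there is no ∂_3, so H_2 = 0.

(K is a triangulation of the Klein bottle.)

H_0 = Z,  H_1 = Z ⊕ Z_2,  H_2 = 0.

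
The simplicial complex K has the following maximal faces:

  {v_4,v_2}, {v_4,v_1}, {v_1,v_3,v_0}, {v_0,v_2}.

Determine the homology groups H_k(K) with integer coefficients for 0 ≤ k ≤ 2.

Order the vertices as v_0 < v_1 < v_2 < v_3 < v_4. Listing each simplex with vertices in this order, K has dimension 2 with simplices:

  0-simplices (5): [v_0], [v_1], [v_2], [v_3], [v_4]
  1-simplices (6): [v_0,v_1], [v_0,v_2], [v_0,v_3], [v_1,v_3], [v_1,v_4], [v_2,v_4]
  2-simplices (1): [v_0,v_1,v_3]

giving chain groups C_0 ≅ Z^5, C_1 ≅ Z^6, C_2 ≅ Z^1.

∂_1: C_1 → C_0 maps an edge to its endpoints' difference, ∂[p,q] = q − p. For instance
  ∂[v_0,v_2] = [v_2] − [v_0].
The 5×6 boundary matrix has rank 4 and Smith normal form diag(1,1,1,1).

Boundary ∂_2: C_2 → C_1 sends each 2-simplex [p,q,r] to [q,r] − [p,r] + [p,q]. For instance
  ∂[v_0,v_1,v_3] = [v_1,v_3] − [v_0,v_3] + [v_0,v_1].
The 6×1 boundary matrix has rank 1 and Smith normal form diag(1).

Now H_k = ker ∂_k / im ∂_{k+1}, so:

  H_0: rank C_0 − rank ∂_1 = 5 − 4 = 1, and the invariant factors of ∂_1 are all 1, so H_0 ≅ Z.
  H_1: rank ker ∂_1 − rank ∂_2 = (6 − 4) − 1 = 1, and the invariant factors of ∂_2 are all 1, so H_1 ≅ Z.
  H_2: rank ker ∂_2 − rank ∂_3 = (1 − 1) − 0 = 0, and there is no ∂_3, so H_2 ≅ 0.

H_0 ≅ Z,  H_1 ≅ Z,  H_2 = 0.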